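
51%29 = 22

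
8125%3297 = 1531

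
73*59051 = 4310723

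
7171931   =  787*9113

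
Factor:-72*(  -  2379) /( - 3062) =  - 2^2*3^3*13^1 * 61^1 *1531^(-1 )  =  - 85644/1531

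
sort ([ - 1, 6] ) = [-1,6]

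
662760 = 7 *94680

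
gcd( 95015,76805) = 5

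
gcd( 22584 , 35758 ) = 1882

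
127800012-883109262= - 755309250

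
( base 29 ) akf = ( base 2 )10001100101101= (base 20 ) 12A5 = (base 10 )9005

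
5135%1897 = 1341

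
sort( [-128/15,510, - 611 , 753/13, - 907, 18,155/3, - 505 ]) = [ - 907, - 611,-505, - 128/15,  18,  155/3 , 753/13,510 ]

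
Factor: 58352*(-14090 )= - 2^5*5^1 * 7^1*521^1*1409^1 = - 822179680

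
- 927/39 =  - 309/13 = - 23.77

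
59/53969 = 59/53969 = 0.00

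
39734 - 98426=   -  58692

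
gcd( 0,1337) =1337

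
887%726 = 161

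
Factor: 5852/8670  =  2926/4335 =2^1*3^(  -  1 )*5^( - 1) * 7^1*11^1*17^( -2)*19^1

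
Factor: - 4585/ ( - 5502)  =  5/6 = 2^( - 1)*3^(-1)*5^1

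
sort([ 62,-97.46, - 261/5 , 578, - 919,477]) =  [ - 919, - 97.46, - 261/5,62, 477,578] 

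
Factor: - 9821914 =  - 2^1*4910957^1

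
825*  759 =626175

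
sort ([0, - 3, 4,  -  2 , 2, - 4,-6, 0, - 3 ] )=[ - 6, - 4 , - 3, - 3, - 2  ,  0, 0, 2, 4 ]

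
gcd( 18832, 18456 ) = 8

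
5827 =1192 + 4635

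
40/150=4/15 = 0.27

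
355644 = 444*801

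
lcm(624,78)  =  624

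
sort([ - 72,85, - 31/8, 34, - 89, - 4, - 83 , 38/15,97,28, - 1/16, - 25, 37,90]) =[  -  89, - 83, - 72, -25, - 4, - 31/8, - 1/16,38/15,28,34,  37,85,90,97] 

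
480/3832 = 60/479 =0.13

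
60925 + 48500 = 109425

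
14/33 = 14/33= 0.42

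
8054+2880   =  10934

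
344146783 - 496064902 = -151918119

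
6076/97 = 62+ 62/97= 62.64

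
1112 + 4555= 5667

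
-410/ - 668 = 205/334 = 0.61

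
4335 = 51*85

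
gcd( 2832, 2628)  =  12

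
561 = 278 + 283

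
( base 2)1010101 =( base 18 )4D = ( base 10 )85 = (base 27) 34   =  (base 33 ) 2J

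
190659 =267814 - 77155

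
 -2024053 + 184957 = -1839096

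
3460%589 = 515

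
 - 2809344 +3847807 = 1038463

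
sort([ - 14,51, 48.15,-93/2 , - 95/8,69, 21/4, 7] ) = [  -  93/2, - 14, - 95/8 , 21/4, 7, 48.15,51,69]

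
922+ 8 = 930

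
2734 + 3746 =6480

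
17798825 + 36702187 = 54501012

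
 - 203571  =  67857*( - 3)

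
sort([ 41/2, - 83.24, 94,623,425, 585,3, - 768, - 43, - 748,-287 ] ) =[ - 768, - 748, - 287, - 83.24, - 43,3, 41/2, 94 , 425,  585,623]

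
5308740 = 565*9396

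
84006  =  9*9334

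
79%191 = 79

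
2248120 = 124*18130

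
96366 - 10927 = 85439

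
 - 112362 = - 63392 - 48970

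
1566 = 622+944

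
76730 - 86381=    - 9651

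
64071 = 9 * 7119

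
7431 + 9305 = 16736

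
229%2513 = 229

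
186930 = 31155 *6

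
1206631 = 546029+660602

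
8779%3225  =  2329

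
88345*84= 7420980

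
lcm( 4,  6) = 12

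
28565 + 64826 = 93391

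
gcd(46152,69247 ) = 1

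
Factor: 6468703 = 53^1*122051^1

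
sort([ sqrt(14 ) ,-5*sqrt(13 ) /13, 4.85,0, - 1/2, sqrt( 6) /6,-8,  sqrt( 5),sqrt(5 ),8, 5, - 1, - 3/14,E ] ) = [ - 8, - 5 * sqrt( 13) /13, - 1, - 1/2, - 3/14,0,  sqrt (6 ) /6, sqrt(5 ),sqrt(5 ),  E, sqrt(14) , 4.85,5,8]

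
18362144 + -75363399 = -57001255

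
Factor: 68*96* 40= 261120=2^10*3^1  *5^1 * 17^1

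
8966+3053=12019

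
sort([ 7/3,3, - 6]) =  [ - 6 , 7/3 , 3 ]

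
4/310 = 2/155 = 0.01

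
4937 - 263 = 4674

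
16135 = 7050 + 9085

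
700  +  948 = 1648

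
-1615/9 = -180 + 5/9 = - 179.44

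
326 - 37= 289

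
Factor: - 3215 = - 5^1*643^1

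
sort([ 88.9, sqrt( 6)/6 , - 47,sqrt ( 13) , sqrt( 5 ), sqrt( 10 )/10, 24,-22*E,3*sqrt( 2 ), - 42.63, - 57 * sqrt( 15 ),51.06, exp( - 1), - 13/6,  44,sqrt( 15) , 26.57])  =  [ - 57*sqrt(15 ), - 22*E, - 47 , - 42.63 , - 13/6,sqrt( 10)/10,exp(-1), sqrt(6)/6 , sqrt(5 ), sqrt( 13 ),sqrt(15 ),3*sqrt( 2 ),24,26.57,44, 51.06,88.9 ] 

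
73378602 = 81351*902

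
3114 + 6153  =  9267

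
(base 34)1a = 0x2c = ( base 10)44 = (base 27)1h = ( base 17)2a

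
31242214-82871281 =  - 51629067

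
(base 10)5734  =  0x1666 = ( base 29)6nl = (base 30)6B4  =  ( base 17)12E5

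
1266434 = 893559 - -372875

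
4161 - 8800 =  - 4639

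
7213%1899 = 1516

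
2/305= 2/305= 0.01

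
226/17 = 226/17 = 13.29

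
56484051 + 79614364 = 136098415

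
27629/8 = 3453 + 5/8 = 3453.62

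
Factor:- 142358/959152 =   -  2^( - 3 ) * 17^1*53^1 *79^1*151^( -1 )*397^(-1 ) = -71179/479576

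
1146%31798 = 1146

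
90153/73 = 1234 + 71/73 = 1234.97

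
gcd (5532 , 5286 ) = 6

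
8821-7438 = 1383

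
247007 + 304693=551700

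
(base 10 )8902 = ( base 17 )1DDB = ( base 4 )2023012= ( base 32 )8m6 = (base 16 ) 22c6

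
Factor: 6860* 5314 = 36454040=2^3*5^1*7^3*2657^1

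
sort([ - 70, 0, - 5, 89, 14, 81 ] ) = [ - 70,  -  5,0, 14, 81, 89]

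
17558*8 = 140464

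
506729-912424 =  - 405695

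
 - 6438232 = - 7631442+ 1193210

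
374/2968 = 187/1484= 0.13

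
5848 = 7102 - 1254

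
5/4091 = 5/4091 = 0.00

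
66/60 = 1+1/10  =  1.10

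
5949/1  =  5949 = 5949.00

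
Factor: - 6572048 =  - 2^4*7^1*58679^1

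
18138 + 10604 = 28742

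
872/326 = 436/163 = 2.67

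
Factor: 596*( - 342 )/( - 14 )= 2^2 * 3^2 * 7^ ( - 1) * 19^1*149^1 =101916/7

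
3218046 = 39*82514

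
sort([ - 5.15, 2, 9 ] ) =[-5.15, 2, 9]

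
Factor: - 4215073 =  - 4215073^1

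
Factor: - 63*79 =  - 3^2 *7^1*79^1  =  - 4977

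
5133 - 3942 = 1191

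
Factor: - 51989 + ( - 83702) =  - 135691 = - 29^1*4679^1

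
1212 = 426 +786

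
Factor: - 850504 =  - 2^3*41^1*2593^1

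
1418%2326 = 1418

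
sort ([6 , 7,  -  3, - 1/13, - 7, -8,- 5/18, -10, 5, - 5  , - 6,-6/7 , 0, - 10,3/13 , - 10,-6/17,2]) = [ - 10,- 10, - 10, - 8,- 7, - 6, - 5, - 3 , - 6/7, - 6/17, - 5/18,- 1/13, 0  ,  3/13 , 2,  5, 6, 7 ] 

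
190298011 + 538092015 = 728390026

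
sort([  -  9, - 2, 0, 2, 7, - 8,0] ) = [ - 9, - 8, - 2, 0,0,2, 7 ]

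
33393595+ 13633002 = 47026597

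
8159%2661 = 176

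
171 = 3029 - 2858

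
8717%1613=652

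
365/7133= 365/7133 = 0.05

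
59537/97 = 613 + 76/97 = 613.78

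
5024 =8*628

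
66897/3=22299 = 22299.00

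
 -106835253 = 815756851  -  922592104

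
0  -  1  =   - 1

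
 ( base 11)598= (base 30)NM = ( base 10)712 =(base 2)1011001000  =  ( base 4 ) 23020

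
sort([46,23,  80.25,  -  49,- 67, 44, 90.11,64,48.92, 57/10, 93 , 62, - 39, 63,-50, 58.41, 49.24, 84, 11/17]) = [ - 67,-50 , - 49,-39, 11/17, 57/10,23,44, 46, 48.92 , 49.24, 58.41, 62, 63, 64, 80.25,84,90.11, 93 ]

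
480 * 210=100800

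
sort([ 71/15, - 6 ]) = [  -  6,71/15]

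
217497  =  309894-92397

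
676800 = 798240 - 121440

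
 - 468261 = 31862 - 500123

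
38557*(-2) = -77114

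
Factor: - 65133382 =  - 2^1*389^1*83719^1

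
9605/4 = 9605/4 = 2401.25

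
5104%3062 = 2042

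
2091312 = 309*6768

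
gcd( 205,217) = 1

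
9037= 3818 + 5219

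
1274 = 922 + 352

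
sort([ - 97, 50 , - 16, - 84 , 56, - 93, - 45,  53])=[ - 97, - 93, - 84, - 45, - 16, 50, 53, 56]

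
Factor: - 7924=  - 2^2*7^1*283^1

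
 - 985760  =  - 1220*808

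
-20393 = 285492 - 305885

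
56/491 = 56/491 = 0.11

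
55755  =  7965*7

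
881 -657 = 224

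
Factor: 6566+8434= 15000=2^3*3^1 * 5^4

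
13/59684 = 13/59684 = 0.00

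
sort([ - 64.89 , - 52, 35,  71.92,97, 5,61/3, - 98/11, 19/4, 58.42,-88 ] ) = [-88,-64.89,-52, - 98/11,19/4, 5,  61/3, 35, 58.42,  71.92,97]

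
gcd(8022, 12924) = 6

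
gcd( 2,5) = 1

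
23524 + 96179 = 119703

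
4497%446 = 37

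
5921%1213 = 1069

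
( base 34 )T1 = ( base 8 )1733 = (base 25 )1EC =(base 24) 1h3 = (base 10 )987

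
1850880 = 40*46272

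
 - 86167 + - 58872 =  - 145039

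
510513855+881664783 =1392178638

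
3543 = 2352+1191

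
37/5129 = 37/5129  =  0.01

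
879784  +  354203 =1233987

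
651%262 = 127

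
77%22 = 11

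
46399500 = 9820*4725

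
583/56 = 583/56 = 10.41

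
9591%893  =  661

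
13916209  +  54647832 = 68564041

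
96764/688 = 140+111/172 = 140.65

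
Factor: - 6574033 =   -  6574033^1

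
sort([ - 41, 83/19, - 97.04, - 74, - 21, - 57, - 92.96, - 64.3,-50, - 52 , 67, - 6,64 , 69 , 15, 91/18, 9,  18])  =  [ - 97.04, - 92.96 , - 74, - 64.3,- 57, - 52,  -  50, - 41, - 21, - 6 , 83/19,91/18,9,15, 18,64, 67, 69]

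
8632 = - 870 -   -  9502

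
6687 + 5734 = 12421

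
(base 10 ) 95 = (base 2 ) 1011111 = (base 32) 2v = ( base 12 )7B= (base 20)4F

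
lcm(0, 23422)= 0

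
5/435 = 1/87 = 0.01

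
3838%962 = 952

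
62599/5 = 12519 + 4/5 = 12519.80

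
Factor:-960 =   -  2^6*3^1*5^1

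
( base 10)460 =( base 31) EQ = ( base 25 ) ia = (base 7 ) 1225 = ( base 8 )714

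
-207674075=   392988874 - 600662949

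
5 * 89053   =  445265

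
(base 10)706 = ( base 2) 1011000010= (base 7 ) 2026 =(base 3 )222011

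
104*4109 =427336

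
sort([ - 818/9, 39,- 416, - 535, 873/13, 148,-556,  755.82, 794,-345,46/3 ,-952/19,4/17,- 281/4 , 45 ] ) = [-556,- 535,-416, - 345,- 818/9, - 281/4,-952/19, 4/17, 46/3, 39, 45,873/13, 148,755.82, 794 ]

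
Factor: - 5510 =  - 2^1*5^1*19^1 * 29^1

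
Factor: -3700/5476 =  - 5^2*37^( - 1 ) = - 25/37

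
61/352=61/352 = 0.17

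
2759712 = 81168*34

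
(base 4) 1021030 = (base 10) 4684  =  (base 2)1001001001100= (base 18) E84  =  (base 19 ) cia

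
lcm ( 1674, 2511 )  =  5022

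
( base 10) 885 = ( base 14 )473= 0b1101110101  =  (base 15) 3e0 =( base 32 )RL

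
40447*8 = 323576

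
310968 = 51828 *6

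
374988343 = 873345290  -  498356947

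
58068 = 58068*1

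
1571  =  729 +842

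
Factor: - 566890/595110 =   -  683/717 = -3^( - 1)*239^( - 1)*683^1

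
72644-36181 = 36463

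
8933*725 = 6476425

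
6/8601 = 2/2867 = 0.00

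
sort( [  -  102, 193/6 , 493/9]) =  [ - 102, 193/6,493/9 ] 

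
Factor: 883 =883^1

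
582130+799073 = 1381203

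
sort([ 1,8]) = [ 1, 8]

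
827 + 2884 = 3711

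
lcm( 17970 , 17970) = 17970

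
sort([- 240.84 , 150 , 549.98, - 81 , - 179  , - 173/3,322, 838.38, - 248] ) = [ - 248, - 240.84, - 179, - 81,  -  173/3,150,322, 549.98, 838.38]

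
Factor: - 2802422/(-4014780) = 2^(-1)*3^(  -  1)*5^(  -  1 )*11^( -2)*47^1*79^(-1) * 4259^1 = 200173/286770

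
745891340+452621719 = 1198513059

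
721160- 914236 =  - 193076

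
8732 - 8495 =237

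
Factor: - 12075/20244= - 2^( - 2)*5^2*23^1*241^(-1) = - 575/964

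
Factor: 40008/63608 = 3^1*1667^1*7951^( - 1) = 5001/7951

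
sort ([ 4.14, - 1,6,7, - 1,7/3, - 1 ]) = [ - 1,-1, - 1,7/3,4.14, 6, 7]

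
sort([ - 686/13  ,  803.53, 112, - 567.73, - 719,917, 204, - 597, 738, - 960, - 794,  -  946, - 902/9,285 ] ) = [-960, - 946, - 794, - 719, - 597, - 567.73,  -  902/9, - 686/13, 112,204,285,738,803.53 , 917 ] 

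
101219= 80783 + 20436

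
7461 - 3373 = 4088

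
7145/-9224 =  - 1 + 2079/9224 = -0.77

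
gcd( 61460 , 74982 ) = 2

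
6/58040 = 3/29020 = 0.00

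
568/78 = 7 + 11/39 = 7.28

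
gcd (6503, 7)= 7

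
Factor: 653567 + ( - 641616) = 17^1*19^1 * 37^1 = 11951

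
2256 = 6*376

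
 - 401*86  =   - 34486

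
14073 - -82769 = 96842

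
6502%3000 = 502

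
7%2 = 1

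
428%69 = 14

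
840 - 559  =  281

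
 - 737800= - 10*73780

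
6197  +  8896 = 15093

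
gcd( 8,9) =1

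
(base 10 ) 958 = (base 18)2h4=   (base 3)1022111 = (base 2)1110111110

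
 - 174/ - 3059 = 174/3059 = 0.06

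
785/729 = 1 + 56/729 = 1.08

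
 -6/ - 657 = 2/219 = 0.01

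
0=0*43929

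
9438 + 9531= 18969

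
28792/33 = 28792/33 = 872.48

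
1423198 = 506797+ 916401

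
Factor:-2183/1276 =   -  2^ ( - 2 )*11^( -1)* 29^(-1 )*37^1 * 59^1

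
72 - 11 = 61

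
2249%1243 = 1006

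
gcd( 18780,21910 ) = 3130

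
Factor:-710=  -2^1*5^1*71^1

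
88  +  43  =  131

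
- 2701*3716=- 10036916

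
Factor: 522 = 2^1*3^2*29^1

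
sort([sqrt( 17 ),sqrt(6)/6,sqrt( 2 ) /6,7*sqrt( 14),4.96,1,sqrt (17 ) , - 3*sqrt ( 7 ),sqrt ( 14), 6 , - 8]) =[ - 8, - 3*sqrt(7),sqrt( 2)/6 , sqrt(6)/6,  1,  sqrt( 14 ),  sqrt(17), sqrt ( 17),4.96,6,  7*sqrt( 14)]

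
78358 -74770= 3588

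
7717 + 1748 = 9465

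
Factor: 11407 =11^1*17^1*61^1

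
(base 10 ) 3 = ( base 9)3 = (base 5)3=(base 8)3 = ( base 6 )3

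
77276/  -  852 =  - 91 + 64/213 = - 90.70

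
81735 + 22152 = 103887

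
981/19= 981/19 = 51.63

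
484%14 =8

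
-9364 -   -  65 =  -9299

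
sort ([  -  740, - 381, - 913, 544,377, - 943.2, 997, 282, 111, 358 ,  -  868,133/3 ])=[ - 943.2, - 913, - 868,  -  740,-381, 133/3, 111, 282,358, 377 , 544, 997 ] 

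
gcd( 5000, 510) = 10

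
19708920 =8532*2310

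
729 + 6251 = 6980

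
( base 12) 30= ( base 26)1a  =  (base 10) 36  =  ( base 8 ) 44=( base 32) 14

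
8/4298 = 4/2149 = 0.00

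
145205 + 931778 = 1076983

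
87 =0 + 87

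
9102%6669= 2433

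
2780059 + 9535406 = 12315465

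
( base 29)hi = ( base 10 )511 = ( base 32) fv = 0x1ff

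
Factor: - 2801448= - 2^3 * 3^2 * 13^1 * 41^1*73^1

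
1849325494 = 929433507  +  919891987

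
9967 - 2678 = 7289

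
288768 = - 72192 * ( - 4)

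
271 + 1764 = 2035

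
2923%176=107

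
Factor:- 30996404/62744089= - 2^2*31^1*249971^1*62744089^( - 1)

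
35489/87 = 407 + 80/87 = 407.92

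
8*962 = 7696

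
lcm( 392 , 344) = 16856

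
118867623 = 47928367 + 70939256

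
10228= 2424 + 7804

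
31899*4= 127596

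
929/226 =4 + 25/226 = 4.11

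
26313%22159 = 4154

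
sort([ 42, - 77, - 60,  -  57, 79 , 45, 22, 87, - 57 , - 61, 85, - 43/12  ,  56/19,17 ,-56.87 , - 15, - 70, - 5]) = [ - 77,  -  70, - 61, - 60,  -  57, - 57 , - 56.87, - 15, - 5, - 43/12, 56/19, 17, 22,  42, 45, 79, 85,  87]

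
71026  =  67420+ 3606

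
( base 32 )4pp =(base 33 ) 4H4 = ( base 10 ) 4921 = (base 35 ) 40L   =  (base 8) 11471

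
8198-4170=4028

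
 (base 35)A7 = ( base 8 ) 545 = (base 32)B5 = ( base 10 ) 357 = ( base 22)g5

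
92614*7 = 648298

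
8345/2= 8345/2 = 4172.50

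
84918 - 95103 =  - 10185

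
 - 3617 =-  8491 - - 4874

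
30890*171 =5282190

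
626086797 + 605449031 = 1231535828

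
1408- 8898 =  -7490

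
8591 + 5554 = 14145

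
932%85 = 82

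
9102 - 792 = 8310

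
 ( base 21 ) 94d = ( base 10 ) 4066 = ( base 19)B50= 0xFE2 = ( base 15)1311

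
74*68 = 5032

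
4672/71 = 65 + 57/71 = 65.80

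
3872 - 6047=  - 2175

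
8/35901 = 8/35901 = 0.00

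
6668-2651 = 4017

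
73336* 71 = 5206856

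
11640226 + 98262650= 109902876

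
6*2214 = 13284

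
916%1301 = 916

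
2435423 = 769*3167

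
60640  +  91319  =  151959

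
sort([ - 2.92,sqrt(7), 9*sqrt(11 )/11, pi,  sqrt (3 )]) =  [  -  2.92, sqrt ( 3 ), sqrt (7 ),  9*sqrt(11 )/11, pi] 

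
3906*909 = 3550554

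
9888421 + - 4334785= 5553636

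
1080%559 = 521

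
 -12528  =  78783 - 91311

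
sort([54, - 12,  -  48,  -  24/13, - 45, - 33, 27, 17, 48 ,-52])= [ - 52, -48, - 45,-33, - 12, - 24/13,17, 27 , 48, 54]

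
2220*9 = 19980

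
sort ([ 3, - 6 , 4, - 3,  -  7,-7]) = [-7, - 7, - 6,- 3,3,4 ]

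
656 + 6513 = 7169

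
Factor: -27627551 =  - 7^1*3946793^1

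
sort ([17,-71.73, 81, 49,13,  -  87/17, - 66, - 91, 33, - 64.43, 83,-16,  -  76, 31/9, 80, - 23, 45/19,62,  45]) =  [ - 91,-76,-71.73, - 66, - 64.43,-23, - 16,-87/17, 45/19,31/9, 13, 17, 33, 45,49, 62,  80,  81,  83 ]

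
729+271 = 1000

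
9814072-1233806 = 8580266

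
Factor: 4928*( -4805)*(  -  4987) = 118087372480= 2^6*5^1*7^1*11^1*31^2*4987^1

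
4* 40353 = 161412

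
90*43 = 3870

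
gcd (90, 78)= 6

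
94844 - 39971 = 54873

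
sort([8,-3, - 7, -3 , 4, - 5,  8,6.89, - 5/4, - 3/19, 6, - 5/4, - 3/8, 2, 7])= [ - 7, - 5, - 3,-3, - 5/4 ,  -  5/4,  -  3/8, - 3/19, 2, 4, 6, 6.89, 7, 8,8] 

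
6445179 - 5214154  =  1231025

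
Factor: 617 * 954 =588618 = 2^1 * 3^2 * 53^1*617^1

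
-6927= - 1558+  - 5369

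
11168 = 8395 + 2773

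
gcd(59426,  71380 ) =86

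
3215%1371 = 473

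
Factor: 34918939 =11^1*1031^1*3079^1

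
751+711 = 1462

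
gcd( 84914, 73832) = 2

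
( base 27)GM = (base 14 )246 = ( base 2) 111000110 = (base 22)ke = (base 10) 454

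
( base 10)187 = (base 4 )2323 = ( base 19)9g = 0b10111011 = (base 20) 97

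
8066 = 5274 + 2792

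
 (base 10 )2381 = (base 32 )2AD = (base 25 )3k6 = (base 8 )4515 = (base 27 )375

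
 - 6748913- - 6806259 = 57346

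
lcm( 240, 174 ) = 6960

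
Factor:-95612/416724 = - 53/231  =  - 3^( - 1 )*7^( - 1)*11^( - 1 ) * 53^1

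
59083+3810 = 62893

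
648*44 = 28512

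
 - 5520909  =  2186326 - 7707235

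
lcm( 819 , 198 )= 18018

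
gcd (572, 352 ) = 44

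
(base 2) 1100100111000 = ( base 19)hgf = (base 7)24552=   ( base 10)6456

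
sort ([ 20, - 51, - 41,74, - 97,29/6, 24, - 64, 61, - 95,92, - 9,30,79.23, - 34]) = [ - 97, - 95,- 64, - 51, - 41, - 34, - 9,29/6, 20,24,  30,61,74,79.23,  92 ] 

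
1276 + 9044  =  10320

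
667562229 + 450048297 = 1117610526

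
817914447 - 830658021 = -12743574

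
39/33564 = 13/11188 = 0.00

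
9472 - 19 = 9453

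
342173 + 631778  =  973951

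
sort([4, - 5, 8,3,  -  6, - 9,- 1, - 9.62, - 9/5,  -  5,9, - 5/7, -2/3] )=[ - 9.62, - 9, - 6,-5, - 5 , - 9/5, - 1, - 5/7, - 2/3,3, 4,8,9]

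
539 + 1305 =1844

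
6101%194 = 87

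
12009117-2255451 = 9753666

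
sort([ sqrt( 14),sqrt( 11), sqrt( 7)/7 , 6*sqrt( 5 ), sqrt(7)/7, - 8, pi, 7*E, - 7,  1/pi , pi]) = [ -8, - 7,  1/pi,sqrt( 7)/7,sqrt( 7) /7, pi, pi, sqrt( 11),  sqrt(14),6 *sqrt (5),7*E]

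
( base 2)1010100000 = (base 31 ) ll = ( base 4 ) 22200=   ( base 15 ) 2ec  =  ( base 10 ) 672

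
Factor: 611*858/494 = 20163/19 = 3^1*11^1*13^1*19^( - 1) * 47^1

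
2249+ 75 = 2324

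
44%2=0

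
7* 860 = 6020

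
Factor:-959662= -2^1*11^1*181^1*241^1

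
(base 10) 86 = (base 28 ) 32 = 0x56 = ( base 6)222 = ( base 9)105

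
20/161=20/161 = 0.12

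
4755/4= 4755/4 =1188.75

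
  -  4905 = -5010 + 105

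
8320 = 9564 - 1244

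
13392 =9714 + 3678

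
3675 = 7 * 525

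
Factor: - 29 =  - 29^1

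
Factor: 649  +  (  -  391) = 2^1 *3^1*43^1 = 258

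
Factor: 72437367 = 3^1*19^1*89^1*109^1*131^1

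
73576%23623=2707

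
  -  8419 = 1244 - 9663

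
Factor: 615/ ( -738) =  - 5/6 = -2^ ( - 1 )*3^( - 1 ) * 5^1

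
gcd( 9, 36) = 9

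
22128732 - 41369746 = - 19241014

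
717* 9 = 6453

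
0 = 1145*0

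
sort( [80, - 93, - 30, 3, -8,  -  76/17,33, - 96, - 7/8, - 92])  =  [ - 96, - 93,-92, - 30, - 8,-76/17, - 7/8 , 3,33,80 ]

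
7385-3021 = 4364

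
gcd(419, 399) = 1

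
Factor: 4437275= 5^2 * 23^1*7717^1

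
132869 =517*257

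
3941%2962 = 979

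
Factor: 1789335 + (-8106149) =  - 6316814 = - 2^1*7^1*451201^1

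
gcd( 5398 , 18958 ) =2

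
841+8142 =8983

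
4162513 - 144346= 4018167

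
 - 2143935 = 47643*( - 45 )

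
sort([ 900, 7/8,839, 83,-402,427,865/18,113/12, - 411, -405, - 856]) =[ -856, - 411, - 405,  -  402,7/8,113/12,865/18,83, 427,839,900 ]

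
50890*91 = 4630990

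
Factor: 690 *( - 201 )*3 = -416070= -2^1*3^3*5^1*23^1 *67^1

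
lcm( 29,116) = 116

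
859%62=53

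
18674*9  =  168066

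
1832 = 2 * 916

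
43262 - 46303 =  - 3041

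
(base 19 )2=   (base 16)2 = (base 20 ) 2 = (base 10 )2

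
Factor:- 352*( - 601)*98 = 20732096  =  2^6*7^2*11^1 *601^1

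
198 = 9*22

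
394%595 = 394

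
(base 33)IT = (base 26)NP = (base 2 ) 1001101111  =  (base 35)hs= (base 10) 623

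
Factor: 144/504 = 2/7 =2^1*7^ ( - 1 )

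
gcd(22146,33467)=1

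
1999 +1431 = 3430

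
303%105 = 93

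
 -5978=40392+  - 46370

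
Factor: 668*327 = 2^2*3^1 * 109^1*167^1 = 218436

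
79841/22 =3629  +  3/22 = 3629.14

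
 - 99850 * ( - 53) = 5292050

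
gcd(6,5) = 1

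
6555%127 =78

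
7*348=2436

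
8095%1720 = 1215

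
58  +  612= 670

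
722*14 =10108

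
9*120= 1080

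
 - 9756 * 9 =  - 87804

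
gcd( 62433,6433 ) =7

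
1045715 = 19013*55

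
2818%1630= 1188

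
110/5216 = 55/2608 = 0.02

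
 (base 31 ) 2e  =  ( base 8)114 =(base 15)51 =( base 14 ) 56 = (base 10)76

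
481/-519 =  - 481/519 = - 0.93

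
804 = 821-17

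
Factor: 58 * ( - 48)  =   - 2784 =- 2^5 * 3^1*29^1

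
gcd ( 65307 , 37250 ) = 1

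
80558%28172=24214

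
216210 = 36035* 6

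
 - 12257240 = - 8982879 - 3274361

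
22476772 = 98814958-76338186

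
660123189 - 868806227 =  - 208683038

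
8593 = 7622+971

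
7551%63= 54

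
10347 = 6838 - -3509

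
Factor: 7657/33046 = 2^(-1)* 19^1*41^( - 1) = 19/82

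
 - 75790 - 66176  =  -141966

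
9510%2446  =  2172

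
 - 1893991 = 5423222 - 7317213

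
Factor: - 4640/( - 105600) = 29/660 = 2^( - 2)*3^( -1)*5^(  -  1) * 11^( - 1)*29^1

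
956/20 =239/5 = 47.80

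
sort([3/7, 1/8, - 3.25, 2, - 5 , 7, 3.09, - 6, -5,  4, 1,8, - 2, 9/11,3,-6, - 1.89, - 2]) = [-6 , - 6,-5, - 5, - 3.25, - 2, - 2 , - 1.89, 1/8,3/7, 9/11, 1, 2, 3,3.09, 4, 7, 8 ]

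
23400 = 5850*4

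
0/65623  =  0 = 0.00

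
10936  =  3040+7896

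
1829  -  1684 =145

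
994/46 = 21  +  14/23 = 21.61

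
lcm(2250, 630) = 15750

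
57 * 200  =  11400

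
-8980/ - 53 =8980/53 = 169.43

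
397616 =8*49702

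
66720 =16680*4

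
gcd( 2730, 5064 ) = 6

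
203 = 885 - 682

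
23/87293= 23/87293 = 0.00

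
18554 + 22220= 40774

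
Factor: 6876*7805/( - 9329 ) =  - 53667180/9329 = - 2^2 * 3^2*5^1* 7^1*19^( - 1)*191^1*223^1 * 491^( - 1 ) 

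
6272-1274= 4998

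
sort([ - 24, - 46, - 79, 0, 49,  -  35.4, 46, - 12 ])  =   [  -  79, - 46,-35.4, - 24, - 12, 0, 46,49]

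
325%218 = 107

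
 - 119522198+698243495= 578721297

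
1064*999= 1062936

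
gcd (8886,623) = 1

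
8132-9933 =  - 1801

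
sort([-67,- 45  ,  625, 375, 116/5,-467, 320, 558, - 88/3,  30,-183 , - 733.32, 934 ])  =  [ - 733.32, - 467, - 183, - 67 , - 45, - 88/3,116/5, 30,320, 375, 558, 625, 934 ] 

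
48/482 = 24/241 = 0.10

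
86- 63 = 23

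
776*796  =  617696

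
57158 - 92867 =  - 35709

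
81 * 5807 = 470367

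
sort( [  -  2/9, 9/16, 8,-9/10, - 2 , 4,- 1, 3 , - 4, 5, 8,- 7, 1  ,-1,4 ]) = [ - 7,  -  4 , - 2, - 1,-1, - 9/10,-2/9 , 9/16,1, 3,4, 4,5, 8, 8]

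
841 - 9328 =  - 8487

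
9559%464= 279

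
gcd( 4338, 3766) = 2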